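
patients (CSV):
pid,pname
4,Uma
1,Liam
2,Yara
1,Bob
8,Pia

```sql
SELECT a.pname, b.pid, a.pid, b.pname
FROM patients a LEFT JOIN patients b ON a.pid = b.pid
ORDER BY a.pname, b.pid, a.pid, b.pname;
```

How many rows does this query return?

7

LEFT JOIN keeps every row from `patients a`; unmatched rows get NULL for `patients b`'s columns.
Matching on a.pid = b.pid.
- a (pid=4) pairs with 1 row(s) of b.
- a (pid=1) pairs with 2 row(s) of b.
- a (pid=2) pairs with 1 row(s) of b.
- a (pid=1) pairs with 2 row(s) of b.
- a (pid=8) pairs with 1 row(s) of b.
Total: 7 rows.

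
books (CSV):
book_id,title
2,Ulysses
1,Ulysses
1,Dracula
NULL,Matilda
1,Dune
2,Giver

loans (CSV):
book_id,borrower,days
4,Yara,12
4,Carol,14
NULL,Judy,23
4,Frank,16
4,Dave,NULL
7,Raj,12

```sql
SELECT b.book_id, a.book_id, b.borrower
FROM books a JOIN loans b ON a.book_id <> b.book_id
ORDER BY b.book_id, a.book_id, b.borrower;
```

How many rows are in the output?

INNER JOIN keeps only pairs where the ON condition holds.
Matching on a.book_id <> b.book_id. A NULL in a compared column never satisfies the condition.
Matched pairs: 25.
Total: 25 rows.

25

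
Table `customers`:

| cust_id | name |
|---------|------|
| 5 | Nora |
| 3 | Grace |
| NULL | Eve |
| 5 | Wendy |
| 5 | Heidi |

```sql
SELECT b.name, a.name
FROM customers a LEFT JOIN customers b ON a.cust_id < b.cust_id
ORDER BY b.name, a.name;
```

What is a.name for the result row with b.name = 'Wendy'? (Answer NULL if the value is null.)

Grace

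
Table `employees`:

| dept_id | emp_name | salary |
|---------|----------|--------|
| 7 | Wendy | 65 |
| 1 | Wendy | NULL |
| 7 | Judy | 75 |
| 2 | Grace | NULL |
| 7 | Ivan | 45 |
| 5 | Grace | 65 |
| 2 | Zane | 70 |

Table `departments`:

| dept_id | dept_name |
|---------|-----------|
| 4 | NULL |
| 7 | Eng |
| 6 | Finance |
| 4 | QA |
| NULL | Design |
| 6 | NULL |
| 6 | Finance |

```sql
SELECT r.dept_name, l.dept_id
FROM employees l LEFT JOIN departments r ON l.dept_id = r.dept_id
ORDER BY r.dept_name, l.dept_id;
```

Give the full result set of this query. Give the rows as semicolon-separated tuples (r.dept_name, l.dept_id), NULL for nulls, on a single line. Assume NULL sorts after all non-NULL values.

LEFT JOIN keeps every row from `employees`; unmatched rows get NULL for `departments`'s columns.
Matching on l.dept_id = r.dept_id. A NULL in a compared column never satisfies the condition.
Matched pairs: 3; unmatched l rows kept: 4.

(Eng, 7); (Eng, 7); (Eng, 7); (NULL, 1); (NULL, 2); (NULL, 2); (NULL, 5)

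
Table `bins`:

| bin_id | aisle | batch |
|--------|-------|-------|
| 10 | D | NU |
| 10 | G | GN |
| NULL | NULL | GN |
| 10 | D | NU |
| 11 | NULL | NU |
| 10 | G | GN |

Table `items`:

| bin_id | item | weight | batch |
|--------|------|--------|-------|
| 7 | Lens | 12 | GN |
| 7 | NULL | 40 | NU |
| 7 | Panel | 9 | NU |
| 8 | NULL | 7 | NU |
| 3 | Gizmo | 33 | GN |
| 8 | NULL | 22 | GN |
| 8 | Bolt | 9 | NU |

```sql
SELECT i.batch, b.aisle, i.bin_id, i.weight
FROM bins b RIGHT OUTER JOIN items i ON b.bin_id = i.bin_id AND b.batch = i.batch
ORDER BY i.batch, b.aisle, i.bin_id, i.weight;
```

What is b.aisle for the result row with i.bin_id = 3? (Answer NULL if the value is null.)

NULL

RIGHT JOIN keeps every row from `items`; unmatched rows get NULL for `bins`'s columns.
Matching on b.bin_id = i.bin_id AND b.batch = i.batch. A NULL in a compared column never satisfies the condition.
Matched pairs: 0; unmatched i rows kept: 7.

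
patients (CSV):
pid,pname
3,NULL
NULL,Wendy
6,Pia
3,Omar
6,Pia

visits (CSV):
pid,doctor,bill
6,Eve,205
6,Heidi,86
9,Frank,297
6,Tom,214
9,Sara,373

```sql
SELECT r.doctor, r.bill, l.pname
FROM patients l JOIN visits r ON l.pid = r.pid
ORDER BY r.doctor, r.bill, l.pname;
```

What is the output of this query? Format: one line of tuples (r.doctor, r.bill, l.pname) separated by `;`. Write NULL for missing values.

(Eve, 205, Pia); (Eve, 205, Pia); (Heidi, 86, Pia); (Heidi, 86, Pia); (Tom, 214, Pia); (Tom, 214, Pia)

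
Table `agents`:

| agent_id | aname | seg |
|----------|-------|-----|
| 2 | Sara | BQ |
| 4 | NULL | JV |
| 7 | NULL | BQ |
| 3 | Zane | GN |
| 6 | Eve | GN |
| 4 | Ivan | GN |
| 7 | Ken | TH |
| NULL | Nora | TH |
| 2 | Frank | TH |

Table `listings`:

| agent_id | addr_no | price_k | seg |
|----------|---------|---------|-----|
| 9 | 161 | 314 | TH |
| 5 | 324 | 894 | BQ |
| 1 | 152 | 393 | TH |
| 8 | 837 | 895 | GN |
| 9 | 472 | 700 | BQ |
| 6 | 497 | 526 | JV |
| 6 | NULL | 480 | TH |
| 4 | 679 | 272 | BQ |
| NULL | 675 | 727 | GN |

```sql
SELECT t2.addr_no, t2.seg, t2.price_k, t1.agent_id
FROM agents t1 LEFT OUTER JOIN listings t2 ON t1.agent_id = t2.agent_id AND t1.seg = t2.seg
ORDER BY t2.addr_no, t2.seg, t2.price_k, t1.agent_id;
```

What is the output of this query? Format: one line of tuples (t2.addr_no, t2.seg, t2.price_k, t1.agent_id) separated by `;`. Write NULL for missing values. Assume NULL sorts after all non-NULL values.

LEFT JOIN keeps every row from `agents`; unmatched rows get NULL for `listings`'s columns.
Matching on t1.agent_id = t2.agent_id AND t1.seg = t2.seg. A NULL in a compared column never satisfies the condition.
- agent_id=2, seg=BQ: no t2 row matches, row kept with t2 columns NULL.
- agent_id=4, seg=JV: no t2 row matches, row kept with t2 columns NULL.
- agent_id=7, seg=BQ: no t2 row matches, row kept with t2 columns NULL.
- agent_id=3, seg=GN: no t2 row matches, row kept with t2 columns NULL.
- agent_id=6, seg=GN: no t2 row matches, row kept with t2 columns NULL.
- agent_id=4, seg=GN: no t2 row matches, row kept with t2 columns NULL.
- agent_id=7, seg=TH: no t2 row matches, row kept with t2 columns NULL.
- agent_id=NULL, seg=TH: no t2 row matches, row kept with t2 columns NULL.
- agent_id=2, seg=TH: no t2 row matches, row kept with t2 columns NULL.
After projecting and ordering:
t2.addr_no | t2.seg | t2.price_k | t1.agent_id
NULL | NULL | NULL | 2
NULL | NULL | NULL | 2
NULL | NULL | NULL | 3
NULL | NULL | NULL | 4
NULL | NULL | NULL | 4
NULL | NULL | NULL | 6
NULL | NULL | NULL | 7
NULL | NULL | NULL | 7
NULL | NULL | NULL | NULL

(NULL, NULL, NULL, 2); (NULL, NULL, NULL, 2); (NULL, NULL, NULL, 3); (NULL, NULL, NULL, 4); (NULL, NULL, NULL, 4); (NULL, NULL, NULL, 6); (NULL, NULL, NULL, 7); (NULL, NULL, NULL, 7); (NULL, NULL, NULL, NULL)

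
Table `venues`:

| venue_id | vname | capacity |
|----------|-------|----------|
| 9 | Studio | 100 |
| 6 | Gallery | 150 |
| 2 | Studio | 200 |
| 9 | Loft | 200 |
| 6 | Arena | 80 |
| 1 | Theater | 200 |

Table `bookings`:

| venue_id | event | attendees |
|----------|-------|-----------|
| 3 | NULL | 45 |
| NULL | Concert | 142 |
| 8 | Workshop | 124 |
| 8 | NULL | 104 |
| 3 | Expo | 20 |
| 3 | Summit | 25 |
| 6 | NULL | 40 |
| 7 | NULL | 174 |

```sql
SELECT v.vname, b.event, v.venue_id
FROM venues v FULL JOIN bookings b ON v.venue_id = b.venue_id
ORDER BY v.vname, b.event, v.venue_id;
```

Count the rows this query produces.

FULL OUTER JOIN keeps every row from both sides; unmatched rows get NULL for the other side's columns.
Matching on v.venue_id = b.venue_id. A NULL in a compared column never satisfies the condition.
- venue_id=9: no b row matches, row kept with b columns NULL.
- venue_id=6: 1 matching b row(s), so 1 row(s) emitted.
- venue_id=2: no b row matches, row kept with b columns NULL.
- venue_id=9: no b row matches, row kept with b columns NULL.
- venue_id=6: 1 matching b row(s), so 1 row(s) emitted.
- venue_id=1: no b row matches, row kept with b columns NULL.
- plus 7 unmatched b row(s), each kept with NULL v columns.
Total: 2 matched + 11 padded = 13 rows.

13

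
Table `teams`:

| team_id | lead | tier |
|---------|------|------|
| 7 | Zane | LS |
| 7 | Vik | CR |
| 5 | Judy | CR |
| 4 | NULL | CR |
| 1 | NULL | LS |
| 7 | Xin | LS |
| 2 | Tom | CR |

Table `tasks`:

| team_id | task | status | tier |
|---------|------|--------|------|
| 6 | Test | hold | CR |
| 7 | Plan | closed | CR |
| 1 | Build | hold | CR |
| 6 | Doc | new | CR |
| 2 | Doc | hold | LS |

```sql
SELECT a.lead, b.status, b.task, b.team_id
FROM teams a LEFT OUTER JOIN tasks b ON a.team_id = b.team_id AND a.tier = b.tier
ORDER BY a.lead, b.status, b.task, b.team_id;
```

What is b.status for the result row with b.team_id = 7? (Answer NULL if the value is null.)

LEFT JOIN keeps every row from `teams`; unmatched rows get NULL for `tasks`'s columns.
Matching on a.team_id = b.team_id AND a.tier = b.tier.
- a row (team_id=7, tier=LS): no match → kept, b columns NULL.
- a row (team_id=7, tier=CR): matches 1 b row(s) → 1 output row(s).
- a row (team_id=5, tier=CR): no match → kept, b columns NULL.
- a row (team_id=4, tier=CR): no match → kept, b columns NULL.
- a row (team_id=1, tier=LS): no match → kept, b columns NULL.
- a row (team_id=7, tier=LS): no match → kept, b columns NULL.
- a row (team_id=2, tier=CR): no match → kept, b columns NULL.

closed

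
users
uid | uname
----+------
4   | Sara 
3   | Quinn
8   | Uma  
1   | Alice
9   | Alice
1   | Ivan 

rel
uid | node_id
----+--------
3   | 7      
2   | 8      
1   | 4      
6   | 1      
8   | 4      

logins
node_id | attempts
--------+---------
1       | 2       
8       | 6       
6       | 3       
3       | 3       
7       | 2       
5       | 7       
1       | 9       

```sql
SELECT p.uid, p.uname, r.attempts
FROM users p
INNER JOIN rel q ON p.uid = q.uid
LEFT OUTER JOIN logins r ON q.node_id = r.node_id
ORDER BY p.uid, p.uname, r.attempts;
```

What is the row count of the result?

Step 1 — p INNER JOIN q on uid → 4 row(s).
Then LEFT JOIN `logins r` on node_id: each of those 4 rows is kept; rows whose q.node_id has no match in r get NULL for r's columns.
Result: 4 row(s).

4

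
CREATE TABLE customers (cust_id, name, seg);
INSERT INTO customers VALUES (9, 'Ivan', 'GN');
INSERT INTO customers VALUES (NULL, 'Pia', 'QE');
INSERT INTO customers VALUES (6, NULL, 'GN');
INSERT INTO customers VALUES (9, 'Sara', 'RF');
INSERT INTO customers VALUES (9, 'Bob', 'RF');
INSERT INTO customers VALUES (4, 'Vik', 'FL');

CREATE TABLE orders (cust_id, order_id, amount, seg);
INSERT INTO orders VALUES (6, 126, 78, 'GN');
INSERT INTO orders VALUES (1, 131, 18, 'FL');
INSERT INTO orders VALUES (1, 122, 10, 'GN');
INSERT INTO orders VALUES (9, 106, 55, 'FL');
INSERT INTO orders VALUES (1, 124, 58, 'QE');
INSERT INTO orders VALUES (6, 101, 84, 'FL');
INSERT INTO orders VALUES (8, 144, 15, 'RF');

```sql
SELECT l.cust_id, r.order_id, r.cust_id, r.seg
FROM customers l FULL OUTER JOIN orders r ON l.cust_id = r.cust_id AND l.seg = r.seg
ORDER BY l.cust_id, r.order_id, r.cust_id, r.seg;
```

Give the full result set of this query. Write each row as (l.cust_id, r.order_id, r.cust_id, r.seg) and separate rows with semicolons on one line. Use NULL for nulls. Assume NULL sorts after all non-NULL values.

(4, NULL, NULL, NULL); (6, 126, 6, GN); (9, NULL, NULL, NULL); (9, NULL, NULL, NULL); (9, NULL, NULL, NULL); (NULL, 101, 6, FL); (NULL, 106, 9, FL); (NULL, 122, 1, GN); (NULL, 124, 1, QE); (NULL, 131, 1, FL); (NULL, 144, 8, RF); (NULL, NULL, NULL, NULL)

FULL OUTER JOIN keeps every row from both sides; unmatched rows get NULL for the other side's columns.
Matching on l.cust_id = r.cust_id AND l.seg = r.seg. A NULL in a compared column never satisfies the condition.
- l row (cust_id=9, seg=GN): no match → kept, r columns NULL.
- l row (cust_id=NULL, seg=QE): no match → kept, r columns NULL.
- l row (cust_id=6, seg=GN): matches 1 r row(s) → 1 output row(s).
- l row (cust_id=9, seg=RF): no match → kept, r columns NULL.
- l row (cust_id=9, seg=RF): no match → kept, r columns NULL.
- l row (cust_id=4, seg=FL): no match → kept, r columns NULL.
- plus 6 unmatched r row(s), each kept with NULL l columns.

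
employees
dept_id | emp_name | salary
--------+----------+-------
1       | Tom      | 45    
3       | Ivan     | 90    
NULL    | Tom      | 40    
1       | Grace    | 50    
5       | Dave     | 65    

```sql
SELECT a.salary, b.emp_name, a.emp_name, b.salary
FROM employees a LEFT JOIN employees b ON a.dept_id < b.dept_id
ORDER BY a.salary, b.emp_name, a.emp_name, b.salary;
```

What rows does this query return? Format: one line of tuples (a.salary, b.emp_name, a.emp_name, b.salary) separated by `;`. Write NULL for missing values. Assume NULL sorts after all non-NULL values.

LEFT JOIN keeps every row from `employees a`; unmatched rows get NULL for `employees b`'s columns.
Matching on a.dept_id < b.dept_id. A NULL in a compared column never satisfies the condition.
Matched pairs: 5; unmatched a rows kept: 2.

(40, NULL, Tom, NULL); (45, Dave, Tom, 65); (45, Ivan, Tom, 90); (50, Dave, Grace, 65); (50, Ivan, Grace, 90); (65, NULL, Dave, NULL); (90, Dave, Ivan, 65)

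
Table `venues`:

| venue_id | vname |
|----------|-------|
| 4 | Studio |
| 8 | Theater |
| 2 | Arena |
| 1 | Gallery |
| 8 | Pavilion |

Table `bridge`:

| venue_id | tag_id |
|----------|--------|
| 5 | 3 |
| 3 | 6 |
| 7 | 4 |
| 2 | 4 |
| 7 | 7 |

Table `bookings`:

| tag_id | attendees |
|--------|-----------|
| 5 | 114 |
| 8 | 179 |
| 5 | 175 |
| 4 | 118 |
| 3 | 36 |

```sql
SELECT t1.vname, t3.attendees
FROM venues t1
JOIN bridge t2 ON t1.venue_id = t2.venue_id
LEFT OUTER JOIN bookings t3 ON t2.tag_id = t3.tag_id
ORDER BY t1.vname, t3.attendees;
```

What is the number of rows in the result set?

Evaluate left to right. First `venues t1 INNER JOIN bridge t2` on venue_id: 1 row(s).
Then LEFT JOIN `bookings t3` on tag_id: each of those 1 rows is kept; rows whose t2.tag_id has no match in t3 get NULL for t3's columns.
Result: 1 row(s).

1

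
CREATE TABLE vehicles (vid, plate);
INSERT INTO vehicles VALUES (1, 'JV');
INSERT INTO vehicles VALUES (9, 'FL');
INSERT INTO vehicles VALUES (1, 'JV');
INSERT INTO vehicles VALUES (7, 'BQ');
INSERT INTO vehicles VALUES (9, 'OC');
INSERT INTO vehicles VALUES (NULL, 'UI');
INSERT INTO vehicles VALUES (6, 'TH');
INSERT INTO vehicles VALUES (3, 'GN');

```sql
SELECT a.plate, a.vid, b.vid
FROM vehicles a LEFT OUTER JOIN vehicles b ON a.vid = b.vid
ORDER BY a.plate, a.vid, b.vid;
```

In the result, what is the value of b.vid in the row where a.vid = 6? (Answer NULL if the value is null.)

6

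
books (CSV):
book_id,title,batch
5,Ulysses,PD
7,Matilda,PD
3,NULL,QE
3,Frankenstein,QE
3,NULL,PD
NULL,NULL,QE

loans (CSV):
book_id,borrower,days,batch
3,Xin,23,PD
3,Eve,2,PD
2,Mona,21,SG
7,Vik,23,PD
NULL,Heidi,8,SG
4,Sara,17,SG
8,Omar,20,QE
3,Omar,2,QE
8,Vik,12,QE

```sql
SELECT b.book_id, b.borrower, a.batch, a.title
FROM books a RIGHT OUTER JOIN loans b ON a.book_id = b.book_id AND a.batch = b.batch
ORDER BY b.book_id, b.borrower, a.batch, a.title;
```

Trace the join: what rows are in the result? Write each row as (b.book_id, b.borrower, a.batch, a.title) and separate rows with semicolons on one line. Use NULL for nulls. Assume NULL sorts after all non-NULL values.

(2, Mona, NULL, NULL); (3, Eve, PD, NULL); (3, Omar, QE, Frankenstein); (3, Omar, QE, NULL); (3, Xin, PD, NULL); (4, Sara, NULL, NULL); (7, Vik, PD, Matilda); (8, Omar, NULL, NULL); (8, Vik, NULL, NULL); (NULL, Heidi, NULL, NULL)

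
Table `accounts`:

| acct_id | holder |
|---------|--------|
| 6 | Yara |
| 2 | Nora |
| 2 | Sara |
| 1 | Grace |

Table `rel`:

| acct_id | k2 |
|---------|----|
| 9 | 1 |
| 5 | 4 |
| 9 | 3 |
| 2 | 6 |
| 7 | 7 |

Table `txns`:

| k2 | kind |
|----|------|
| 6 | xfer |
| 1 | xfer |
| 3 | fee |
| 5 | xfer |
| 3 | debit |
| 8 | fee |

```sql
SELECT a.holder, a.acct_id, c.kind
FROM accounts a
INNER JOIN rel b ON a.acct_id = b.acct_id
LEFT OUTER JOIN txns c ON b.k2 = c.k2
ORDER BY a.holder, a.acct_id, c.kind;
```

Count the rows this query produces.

2

Joins associate left-to-right: accounts INNER JOIN rel on acct_id gives 2 intermediate row(s).
Then LEFT JOIN `txns c` on k2: each of those 2 rows is kept; rows whose b.k2 has no match in c get NULL for c's columns.
Result: 2 row(s).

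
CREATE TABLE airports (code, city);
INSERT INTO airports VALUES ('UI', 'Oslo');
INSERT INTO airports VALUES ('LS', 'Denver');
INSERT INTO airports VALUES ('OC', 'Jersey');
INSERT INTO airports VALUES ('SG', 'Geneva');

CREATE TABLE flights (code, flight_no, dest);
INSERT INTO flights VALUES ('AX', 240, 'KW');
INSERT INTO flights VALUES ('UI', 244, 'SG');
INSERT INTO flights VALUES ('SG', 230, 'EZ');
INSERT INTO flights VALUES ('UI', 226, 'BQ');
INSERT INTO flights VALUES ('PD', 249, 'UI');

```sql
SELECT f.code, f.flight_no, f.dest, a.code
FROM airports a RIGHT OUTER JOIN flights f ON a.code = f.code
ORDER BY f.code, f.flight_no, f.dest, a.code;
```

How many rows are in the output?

5

RIGHT JOIN keeps every row from `flights`; unmatched rows get NULL for `airports`'s columns.
Matching on a.code = f.code.
Matched pairs: 3; unmatched f rows kept: 2.
Total: 3 matched + 2 padded = 5 rows.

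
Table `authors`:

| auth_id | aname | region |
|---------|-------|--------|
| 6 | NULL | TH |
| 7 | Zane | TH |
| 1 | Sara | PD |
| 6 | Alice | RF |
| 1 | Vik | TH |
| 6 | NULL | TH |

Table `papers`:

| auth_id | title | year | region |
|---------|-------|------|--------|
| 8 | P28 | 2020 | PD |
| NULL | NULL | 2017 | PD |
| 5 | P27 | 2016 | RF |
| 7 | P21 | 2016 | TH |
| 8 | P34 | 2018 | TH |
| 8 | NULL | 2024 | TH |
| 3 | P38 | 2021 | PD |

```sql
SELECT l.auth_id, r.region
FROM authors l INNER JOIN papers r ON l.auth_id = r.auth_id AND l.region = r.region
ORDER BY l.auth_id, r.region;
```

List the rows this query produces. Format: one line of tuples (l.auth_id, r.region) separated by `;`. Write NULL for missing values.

(7, TH)

INNER JOIN keeps only pairs where the ON condition holds.
Matching on l.auth_id = r.auth_id AND l.region = r.region. A NULL in a compared column never satisfies the condition.
- auth_id=6, region=TH: no matching r row, dropped.
- auth_id=7, region=TH: 1 matching r row(s), so 1 row(s) emitted.
- auth_id=1, region=PD: no matching r row, dropped.
- auth_id=6, region=RF: no matching r row, dropped.
- auth_id=1, region=TH: no matching r row, dropped.
- auth_id=6, region=TH: no matching r row, dropped.
After projecting and ordering:
l.auth_id | r.region
7 | TH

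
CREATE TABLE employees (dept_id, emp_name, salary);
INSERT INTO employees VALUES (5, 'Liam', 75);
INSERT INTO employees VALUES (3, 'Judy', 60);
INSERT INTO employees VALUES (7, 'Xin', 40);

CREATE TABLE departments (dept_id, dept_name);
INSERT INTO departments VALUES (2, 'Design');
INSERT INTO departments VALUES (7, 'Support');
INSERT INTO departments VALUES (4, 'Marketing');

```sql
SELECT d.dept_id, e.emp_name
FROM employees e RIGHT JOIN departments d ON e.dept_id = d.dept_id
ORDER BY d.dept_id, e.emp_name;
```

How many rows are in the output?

RIGHT JOIN keeps every row from `departments`; unmatched rows get NULL for `employees`'s columns.
Matching on e.dept_id = d.dept_id.
Matched pairs: 1; unmatched d rows kept: 2.
Total: 1 matched + 2 padded = 3 rows.

3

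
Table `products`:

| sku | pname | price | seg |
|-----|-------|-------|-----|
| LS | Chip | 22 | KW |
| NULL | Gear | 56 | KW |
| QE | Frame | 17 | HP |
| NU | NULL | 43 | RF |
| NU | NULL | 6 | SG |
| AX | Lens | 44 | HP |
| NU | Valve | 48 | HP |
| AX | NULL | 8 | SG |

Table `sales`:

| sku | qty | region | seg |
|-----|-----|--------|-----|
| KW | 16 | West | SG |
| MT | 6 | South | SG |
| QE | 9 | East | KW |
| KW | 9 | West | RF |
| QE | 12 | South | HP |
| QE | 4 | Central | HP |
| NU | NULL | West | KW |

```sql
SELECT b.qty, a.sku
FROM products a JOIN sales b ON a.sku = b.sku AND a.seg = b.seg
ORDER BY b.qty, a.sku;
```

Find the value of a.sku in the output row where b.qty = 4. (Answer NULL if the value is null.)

QE

INNER JOIN keeps only pairs where the ON condition holds.
Matching on a.sku = b.sku AND a.seg = b.seg. A NULL in a compared column never satisfies the condition.
- a[0] sku=LS, seg=KW → no match; dropped.
- a[1] sku=NULL, seg=KW → no match; dropped.
- a[2] sku=QE, seg=HP → 2 match(es) in b → 2 row(s).
- a[3] sku=NU, seg=RF → no match; dropped.
- a[4] sku=NU, seg=SG → no match; dropped.
- a[5] sku=AX, seg=HP → no match; dropped.
- a[6] sku=NU, seg=HP → no match; dropped.
- a[7] sku=AX, seg=SG → no match; dropped.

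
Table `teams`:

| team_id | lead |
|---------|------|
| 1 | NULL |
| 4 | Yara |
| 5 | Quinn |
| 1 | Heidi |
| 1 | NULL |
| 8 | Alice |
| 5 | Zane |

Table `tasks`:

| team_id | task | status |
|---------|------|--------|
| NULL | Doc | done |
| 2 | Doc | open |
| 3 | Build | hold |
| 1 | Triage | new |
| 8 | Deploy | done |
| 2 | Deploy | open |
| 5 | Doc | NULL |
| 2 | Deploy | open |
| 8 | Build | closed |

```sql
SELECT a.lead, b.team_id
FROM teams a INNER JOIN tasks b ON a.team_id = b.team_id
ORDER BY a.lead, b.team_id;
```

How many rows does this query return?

7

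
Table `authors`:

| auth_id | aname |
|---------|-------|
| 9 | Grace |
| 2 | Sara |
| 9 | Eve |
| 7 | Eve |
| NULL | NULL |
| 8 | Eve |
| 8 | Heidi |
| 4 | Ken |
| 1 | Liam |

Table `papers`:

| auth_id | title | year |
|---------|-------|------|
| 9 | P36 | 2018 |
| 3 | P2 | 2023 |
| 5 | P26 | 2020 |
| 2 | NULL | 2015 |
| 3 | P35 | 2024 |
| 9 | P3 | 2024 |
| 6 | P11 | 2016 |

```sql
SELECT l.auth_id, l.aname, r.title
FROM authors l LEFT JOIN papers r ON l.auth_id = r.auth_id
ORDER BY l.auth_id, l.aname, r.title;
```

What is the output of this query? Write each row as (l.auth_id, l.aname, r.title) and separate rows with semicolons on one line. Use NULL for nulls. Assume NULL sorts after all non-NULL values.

(1, Liam, NULL); (2, Sara, NULL); (4, Ken, NULL); (7, Eve, NULL); (8, Eve, NULL); (8, Heidi, NULL); (9, Eve, P3); (9, Eve, P36); (9, Grace, P3); (9, Grace, P36); (NULL, NULL, NULL)

LEFT JOIN keeps every row from `authors`; unmatched rows get NULL for `papers`'s columns.
Matching on l.auth_id = r.auth_id. A NULL in a compared column never satisfies the condition.
- l (auth_id=9) pairs with 2 row(s) of r.
- l (auth_id=2) pairs with 1 row(s) of r.
- l (auth_id=9) pairs with 2 row(s) of r.
- l (auth_id=7) has no partner → padded with NULL.
- l (auth_id=NULL) has no partner → padded with NULL.
- l (auth_id=8) has no partner → padded with NULL.
- l (auth_id=8) has no partner → padded with NULL.
- l (auth_id=4) has no partner → padded with NULL.
- l (auth_id=1) has no partner → padded with NULL.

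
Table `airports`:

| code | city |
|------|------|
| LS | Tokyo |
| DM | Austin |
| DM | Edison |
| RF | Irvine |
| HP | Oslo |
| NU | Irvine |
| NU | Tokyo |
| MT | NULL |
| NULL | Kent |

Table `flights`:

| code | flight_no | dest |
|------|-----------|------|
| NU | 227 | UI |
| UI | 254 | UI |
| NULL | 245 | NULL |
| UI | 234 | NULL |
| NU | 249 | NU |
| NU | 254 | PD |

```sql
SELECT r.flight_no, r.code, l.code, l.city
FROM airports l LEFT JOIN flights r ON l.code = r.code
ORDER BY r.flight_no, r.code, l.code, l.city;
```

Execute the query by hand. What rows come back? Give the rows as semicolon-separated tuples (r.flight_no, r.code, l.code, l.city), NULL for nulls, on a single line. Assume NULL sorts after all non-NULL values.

(227, NU, NU, Irvine); (227, NU, NU, Tokyo); (249, NU, NU, Irvine); (249, NU, NU, Tokyo); (254, NU, NU, Irvine); (254, NU, NU, Tokyo); (NULL, NULL, DM, Austin); (NULL, NULL, DM, Edison); (NULL, NULL, HP, Oslo); (NULL, NULL, LS, Tokyo); (NULL, NULL, MT, NULL); (NULL, NULL, RF, Irvine); (NULL, NULL, NULL, Kent)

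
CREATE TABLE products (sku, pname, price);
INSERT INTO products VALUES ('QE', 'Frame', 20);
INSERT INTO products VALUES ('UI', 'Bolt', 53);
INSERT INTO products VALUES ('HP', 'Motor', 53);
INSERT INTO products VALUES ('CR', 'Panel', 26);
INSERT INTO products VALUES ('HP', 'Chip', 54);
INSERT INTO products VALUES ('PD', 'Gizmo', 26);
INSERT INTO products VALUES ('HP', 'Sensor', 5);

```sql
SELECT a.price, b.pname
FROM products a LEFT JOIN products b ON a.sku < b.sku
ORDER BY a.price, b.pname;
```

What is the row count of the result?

LEFT JOIN keeps every row from `products a`; unmatched rows get NULL for `products b`'s columns.
Matching on a.sku < b.sku.
- a[0] sku=QE → 1 match(es) in b → 1 row(s).
- a[1] sku=UI → no match; kept with NULLs on the b side.
- a[2] sku=HP → 3 match(es) in b → 3 row(s).
- a[3] sku=CR → 6 match(es) in b → 6 row(s).
- a[4] sku=HP → 3 match(es) in b → 3 row(s).
- a[5] sku=PD → 2 match(es) in b → 2 row(s).
- a[6] sku=HP → 3 match(es) in b → 3 row(s).
Total: 18 matched + 1 padded = 19 rows.

19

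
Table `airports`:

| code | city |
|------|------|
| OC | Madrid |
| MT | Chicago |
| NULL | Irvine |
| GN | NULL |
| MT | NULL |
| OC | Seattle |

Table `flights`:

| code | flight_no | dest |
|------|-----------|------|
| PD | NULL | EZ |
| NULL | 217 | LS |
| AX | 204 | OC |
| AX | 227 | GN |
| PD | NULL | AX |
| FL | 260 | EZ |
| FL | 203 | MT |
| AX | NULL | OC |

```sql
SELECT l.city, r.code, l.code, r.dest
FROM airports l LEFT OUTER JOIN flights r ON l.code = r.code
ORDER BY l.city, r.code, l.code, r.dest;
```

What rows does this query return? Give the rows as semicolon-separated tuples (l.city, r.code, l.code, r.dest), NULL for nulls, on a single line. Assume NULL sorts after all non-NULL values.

(Chicago, NULL, MT, NULL); (Irvine, NULL, NULL, NULL); (Madrid, NULL, OC, NULL); (Seattle, NULL, OC, NULL); (NULL, NULL, GN, NULL); (NULL, NULL, MT, NULL)

LEFT JOIN keeps every row from `airports`; unmatched rows get NULL for `flights`'s columns.
Matching on l.code = r.code. A NULL in a compared column never satisfies the condition.
- l[0] code=OC → no match; kept with NULLs on the r side.
- l[1] code=MT → no match; kept with NULLs on the r side.
- l[2] code=NULL → no match; kept with NULLs on the r side.
- l[3] code=GN → no match; kept with NULLs on the r side.
- l[4] code=MT → no match; kept with NULLs on the r side.
- l[5] code=OC → no match; kept with NULLs on the r side.
After projecting and ordering:
l.city | r.code | l.code | r.dest
Chicago | NULL | MT | NULL
Irvine | NULL | NULL | NULL
Madrid | NULL | OC | NULL
Seattle | NULL | OC | NULL
NULL | NULL | GN | NULL
NULL | NULL | MT | NULL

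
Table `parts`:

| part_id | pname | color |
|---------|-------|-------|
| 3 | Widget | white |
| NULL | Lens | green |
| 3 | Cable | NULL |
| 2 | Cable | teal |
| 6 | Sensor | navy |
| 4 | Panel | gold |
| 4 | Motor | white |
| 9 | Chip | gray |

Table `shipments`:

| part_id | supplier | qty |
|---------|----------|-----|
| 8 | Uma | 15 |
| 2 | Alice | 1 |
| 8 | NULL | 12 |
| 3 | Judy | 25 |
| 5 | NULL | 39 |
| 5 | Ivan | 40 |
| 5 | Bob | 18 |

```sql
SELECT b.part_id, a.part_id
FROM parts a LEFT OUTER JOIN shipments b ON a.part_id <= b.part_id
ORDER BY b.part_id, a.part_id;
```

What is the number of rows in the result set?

LEFT JOIN keeps every row from `parts`; unmatched rows get NULL for `shipments`'s columns.
Matching on a.part_id <= b.part_id. A NULL in a compared column never satisfies the condition.
Matched pairs: 31; unmatched a rows kept: 2.
Total: 31 matched + 2 padded = 33 rows.

33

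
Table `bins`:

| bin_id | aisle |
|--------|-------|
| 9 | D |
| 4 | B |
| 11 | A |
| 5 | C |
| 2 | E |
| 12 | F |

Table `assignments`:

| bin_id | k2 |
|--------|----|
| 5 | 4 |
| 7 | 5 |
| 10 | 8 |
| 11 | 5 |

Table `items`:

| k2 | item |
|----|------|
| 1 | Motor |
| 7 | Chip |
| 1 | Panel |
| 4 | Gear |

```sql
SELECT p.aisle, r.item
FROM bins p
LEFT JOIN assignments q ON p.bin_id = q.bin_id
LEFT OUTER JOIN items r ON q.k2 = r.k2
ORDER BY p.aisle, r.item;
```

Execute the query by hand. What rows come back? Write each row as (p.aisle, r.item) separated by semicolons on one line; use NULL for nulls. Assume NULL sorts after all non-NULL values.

(A, NULL); (B, NULL); (C, Gear); (D, NULL); (E, NULL); (F, NULL)

Evaluate left to right. First `bins p LEFT JOIN assignments q` on bin_id: 6 row(s).
Then LEFT JOIN `items r` on k2: each of those 6 rows is kept; rows whose q.k2 has no match in r get NULL for r's columns.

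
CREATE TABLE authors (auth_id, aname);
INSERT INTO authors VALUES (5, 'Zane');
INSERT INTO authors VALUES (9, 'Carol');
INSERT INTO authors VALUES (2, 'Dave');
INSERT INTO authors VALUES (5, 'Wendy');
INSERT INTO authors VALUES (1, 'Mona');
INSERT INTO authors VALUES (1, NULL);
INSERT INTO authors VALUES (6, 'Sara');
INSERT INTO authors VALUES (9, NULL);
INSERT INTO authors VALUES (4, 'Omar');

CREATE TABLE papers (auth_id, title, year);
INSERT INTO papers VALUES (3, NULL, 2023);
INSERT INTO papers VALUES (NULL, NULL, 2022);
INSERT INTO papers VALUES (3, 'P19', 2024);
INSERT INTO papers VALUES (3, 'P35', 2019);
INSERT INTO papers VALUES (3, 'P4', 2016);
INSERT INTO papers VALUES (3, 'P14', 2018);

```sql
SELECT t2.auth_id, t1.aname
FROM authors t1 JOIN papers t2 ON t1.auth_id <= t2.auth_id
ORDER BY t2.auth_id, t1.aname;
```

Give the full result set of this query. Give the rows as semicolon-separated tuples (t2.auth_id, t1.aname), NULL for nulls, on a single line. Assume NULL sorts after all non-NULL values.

INNER JOIN keeps only pairs where the ON condition holds.
Matching on t1.auth_id <= t2.auth_id. A NULL in a compared column never satisfies the condition.
- t1 (auth_id=5) has no partner → excluded.
- t1 (auth_id=9) has no partner → excluded.
- t1 (auth_id=2) pairs with 5 row(s) of t2.
- t1 (auth_id=5) has no partner → excluded.
- t1 (auth_id=1) pairs with 5 row(s) of t2.
- t1 (auth_id=1) pairs with 5 row(s) of t2.
- t1 (auth_id=6) has no partner → excluded.
- t1 (auth_id=9) has no partner → excluded.
- t1 (auth_id=4) has no partner → excluded.

(3, Dave); (3, Dave); (3, Dave); (3, Dave); (3, Dave); (3, Mona); (3, Mona); (3, Mona); (3, Mona); (3, Mona); (3, NULL); (3, NULL); (3, NULL); (3, NULL); (3, NULL)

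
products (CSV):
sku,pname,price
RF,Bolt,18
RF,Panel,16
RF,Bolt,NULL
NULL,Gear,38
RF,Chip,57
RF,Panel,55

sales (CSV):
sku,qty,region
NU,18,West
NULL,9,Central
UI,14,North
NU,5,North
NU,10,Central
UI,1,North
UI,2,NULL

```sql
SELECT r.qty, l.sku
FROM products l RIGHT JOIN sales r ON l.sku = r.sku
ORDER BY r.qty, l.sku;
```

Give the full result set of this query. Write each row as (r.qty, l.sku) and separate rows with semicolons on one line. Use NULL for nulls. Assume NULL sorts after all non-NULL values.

(1, NULL); (2, NULL); (5, NULL); (9, NULL); (10, NULL); (14, NULL); (18, NULL)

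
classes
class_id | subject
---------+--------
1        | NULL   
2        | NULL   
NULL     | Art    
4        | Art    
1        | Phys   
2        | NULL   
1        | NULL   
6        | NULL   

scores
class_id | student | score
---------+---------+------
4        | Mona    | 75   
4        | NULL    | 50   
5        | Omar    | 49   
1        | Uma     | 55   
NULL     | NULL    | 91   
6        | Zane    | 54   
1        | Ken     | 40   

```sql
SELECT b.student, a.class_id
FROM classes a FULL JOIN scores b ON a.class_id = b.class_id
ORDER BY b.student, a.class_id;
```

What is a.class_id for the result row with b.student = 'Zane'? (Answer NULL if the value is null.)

6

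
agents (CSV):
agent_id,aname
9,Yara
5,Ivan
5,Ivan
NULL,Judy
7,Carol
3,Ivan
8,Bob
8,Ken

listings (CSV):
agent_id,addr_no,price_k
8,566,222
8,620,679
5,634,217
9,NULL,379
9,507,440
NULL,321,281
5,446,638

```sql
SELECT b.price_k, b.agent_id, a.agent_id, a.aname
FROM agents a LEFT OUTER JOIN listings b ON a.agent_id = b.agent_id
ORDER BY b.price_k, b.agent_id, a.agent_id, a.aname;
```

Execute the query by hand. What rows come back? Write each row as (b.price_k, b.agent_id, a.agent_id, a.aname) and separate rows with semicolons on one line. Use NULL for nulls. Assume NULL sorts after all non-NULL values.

LEFT JOIN keeps every row from `agents`; unmatched rows get NULL for `listings`'s columns.
Matching on a.agent_id = b.agent_id. A NULL in a compared column never satisfies the condition.
- agent_id=9: 2 matching b row(s), so 2 row(s) emitted.
- agent_id=5: 2 matching b row(s), so 2 row(s) emitted.
- agent_id=5: 2 matching b row(s), so 2 row(s) emitted.
- agent_id=NULL: no b row matches, row kept with b columns NULL.
- agent_id=7: no b row matches, row kept with b columns NULL.
- agent_id=3: no b row matches, row kept with b columns NULL.
- agent_id=8: 2 matching b row(s), so 2 row(s) emitted.
- agent_id=8: 2 matching b row(s), so 2 row(s) emitted.

(217, 5, 5, Ivan); (217, 5, 5, Ivan); (222, 8, 8, Bob); (222, 8, 8, Ken); (379, 9, 9, Yara); (440, 9, 9, Yara); (638, 5, 5, Ivan); (638, 5, 5, Ivan); (679, 8, 8, Bob); (679, 8, 8, Ken); (NULL, NULL, 3, Ivan); (NULL, NULL, 7, Carol); (NULL, NULL, NULL, Judy)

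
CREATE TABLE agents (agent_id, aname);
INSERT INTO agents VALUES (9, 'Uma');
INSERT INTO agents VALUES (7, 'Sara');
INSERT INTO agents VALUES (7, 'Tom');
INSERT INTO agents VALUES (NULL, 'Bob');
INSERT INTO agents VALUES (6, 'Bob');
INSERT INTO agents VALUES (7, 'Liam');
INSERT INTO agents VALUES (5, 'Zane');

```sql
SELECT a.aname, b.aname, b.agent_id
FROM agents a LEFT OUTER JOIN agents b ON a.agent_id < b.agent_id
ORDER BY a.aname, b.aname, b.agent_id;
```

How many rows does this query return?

14

LEFT JOIN keeps every row from `agents a`; unmatched rows get NULL for `agents b`'s columns.
Matching on a.agent_id < b.agent_id. A NULL in a compared column never satisfies the condition.
Matched pairs: 12; unmatched a rows kept: 2.
Total: 12 matched + 2 padded = 14 rows.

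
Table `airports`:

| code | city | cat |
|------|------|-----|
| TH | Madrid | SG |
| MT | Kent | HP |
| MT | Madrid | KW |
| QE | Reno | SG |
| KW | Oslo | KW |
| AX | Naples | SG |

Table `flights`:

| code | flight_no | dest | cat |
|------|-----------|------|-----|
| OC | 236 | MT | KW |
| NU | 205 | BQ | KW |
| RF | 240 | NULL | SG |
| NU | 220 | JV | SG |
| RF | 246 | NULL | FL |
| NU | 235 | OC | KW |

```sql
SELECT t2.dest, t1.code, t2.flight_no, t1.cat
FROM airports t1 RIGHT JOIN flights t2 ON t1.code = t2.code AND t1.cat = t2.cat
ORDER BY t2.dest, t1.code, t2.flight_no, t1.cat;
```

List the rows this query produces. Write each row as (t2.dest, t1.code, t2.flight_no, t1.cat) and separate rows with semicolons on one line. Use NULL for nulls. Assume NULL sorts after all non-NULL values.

(BQ, NULL, 205, NULL); (JV, NULL, 220, NULL); (MT, NULL, 236, NULL); (OC, NULL, 235, NULL); (NULL, NULL, 240, NULL); (NULL, NULL, 246, NULL)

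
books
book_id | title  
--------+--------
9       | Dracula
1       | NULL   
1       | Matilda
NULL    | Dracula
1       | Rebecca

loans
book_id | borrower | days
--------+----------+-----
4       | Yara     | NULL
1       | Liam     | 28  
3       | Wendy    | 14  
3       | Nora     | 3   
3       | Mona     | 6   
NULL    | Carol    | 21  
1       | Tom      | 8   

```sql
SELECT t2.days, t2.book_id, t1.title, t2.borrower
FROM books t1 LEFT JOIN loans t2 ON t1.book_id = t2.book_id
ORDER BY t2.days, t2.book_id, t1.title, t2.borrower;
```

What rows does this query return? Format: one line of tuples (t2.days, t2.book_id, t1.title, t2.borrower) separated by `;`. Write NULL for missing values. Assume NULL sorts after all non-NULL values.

(8, 1, Matilda, Tom); (8, 1, Rebecca, Tom); (8, 1, NULL, Tom); (28, 1, Matilda, Liam); (28, 1, Rebecca, Liam); (28, 1, NULL, Liam); (NULL, NULL, Dracula, NULL); (NULL, NULL, Dracula, NULL)

LEFT JOIN keeps every row from `books`; unmatched rows get NULL for `loans`'s columns.
Matching on t1.book_id = t2.book_id. A NULL in a compared column never satisfies the condition.
- t1 row (book_id=9): no match → kept, t2 columns NULL.
- t1 row (book_id=1): matches 2 t2 row(s) → 2 output row(s).
- t1 row (book_id=1): matches 2 t2 row(s) → 2 output row(s).
- t1 row (book_id=NULL): no match → kept, t2 columns NULL.
- t1 row (book_id=1): matches 2 t2 row(s) → 2 output row(s).
After projecting and ordering:
t2.days | t2.book_id | t1.title | t2.borrower
8 | 1 | Matilda | Tom
8 | 1 | Rebecca | Tom
8 | 1 | NULL | Tom
28 | 1 | Matilda | Liam
28 | 1 | Rebecca | Liam
28 | 1 | NULL | Liam
NULL | NULL | Dracula | NULL
NULL | NULL | Dracula | NULL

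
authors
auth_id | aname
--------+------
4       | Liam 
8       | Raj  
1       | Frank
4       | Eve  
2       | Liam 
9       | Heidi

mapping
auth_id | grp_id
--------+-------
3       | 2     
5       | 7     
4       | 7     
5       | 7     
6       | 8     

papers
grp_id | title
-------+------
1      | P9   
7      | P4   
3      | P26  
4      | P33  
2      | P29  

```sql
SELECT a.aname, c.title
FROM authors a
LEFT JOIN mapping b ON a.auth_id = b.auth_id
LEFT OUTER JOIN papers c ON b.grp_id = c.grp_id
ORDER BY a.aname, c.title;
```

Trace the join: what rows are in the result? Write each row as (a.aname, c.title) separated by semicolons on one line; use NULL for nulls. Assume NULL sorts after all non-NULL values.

(Eve, P4); (Frank, NULL); (Heidi, NULL); (Liam, P4); (Liam, NULL); (Raj, NULL)

Step 1 — a LEFT JOIN b on auth_id → 6 row(s).
Then LEFT JOIN `papers c` on grp_id: each of those 6 rows is kept; rows whose b.grp_id has no match in c get NULL for c's columns.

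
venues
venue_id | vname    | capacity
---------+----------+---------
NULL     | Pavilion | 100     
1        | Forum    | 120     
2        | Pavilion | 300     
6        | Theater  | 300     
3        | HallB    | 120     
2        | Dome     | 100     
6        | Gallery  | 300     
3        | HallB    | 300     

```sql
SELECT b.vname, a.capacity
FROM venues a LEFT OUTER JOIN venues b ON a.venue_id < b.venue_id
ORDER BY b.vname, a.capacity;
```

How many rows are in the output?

21

LEFT JOIN keeps every row from `venues a`; unmatched rows get NULL for `venues b`'s columns.
Matching on a.venue_id < b.venue_id. A NULL in a compared column never satisfies the condition.
- a[0] venue_id=NULL → no match; kept with NULLs on the b side.
- a[1] venue_id=1 → 6 match(es) in b → 6 row(s).
- a[2] venue_id=2 → 4 match(es) in b → 4 row(s).
- a[3] venue_id=6 → no match; kept with NULLs on the b side.
- a[4] venue_id=3 → 2 match(es) in b → 2 row(s).
- a[5] venue_id=2 → 4 match(es) in b → 4 row(s).
- a[6] venue_id=6 → no match; kept with NULLs on the b side.
- a[7] venue_id=3 → 2 match(es) in b → 2 row(s).
Total: 18 matched + 3 padded = 21 rows.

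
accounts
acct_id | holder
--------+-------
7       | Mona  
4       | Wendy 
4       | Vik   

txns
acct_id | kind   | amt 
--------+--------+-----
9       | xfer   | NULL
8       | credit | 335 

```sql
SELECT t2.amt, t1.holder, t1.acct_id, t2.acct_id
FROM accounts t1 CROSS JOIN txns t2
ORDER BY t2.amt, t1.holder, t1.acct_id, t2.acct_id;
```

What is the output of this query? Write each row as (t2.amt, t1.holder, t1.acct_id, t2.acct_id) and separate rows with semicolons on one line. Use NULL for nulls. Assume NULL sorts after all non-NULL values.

(335, Mona, 7, 8); (335, Vik, 4, 8); (335, Wendy, 4, 8); (NULL, Mona, 7, 9); (NULL, Vik, 4, 9); (NULL, Wendy, 4, 9)

CROSS JOIN pairs every row of `accounts` with every row of `txns`: 3 × 2 = 6 rows.
After projecting and ordering:
t2.amt | t1.holder | t1.acct_id | t2.acct_id
335 | Mona | 7 | 8
335 | Vik | 4 | 8
335 | Wendy | 4 | 8
NULL | Mona | 7 | 9
NULL | Vik | 4 | 9
NULL | Wendy | 4 | 9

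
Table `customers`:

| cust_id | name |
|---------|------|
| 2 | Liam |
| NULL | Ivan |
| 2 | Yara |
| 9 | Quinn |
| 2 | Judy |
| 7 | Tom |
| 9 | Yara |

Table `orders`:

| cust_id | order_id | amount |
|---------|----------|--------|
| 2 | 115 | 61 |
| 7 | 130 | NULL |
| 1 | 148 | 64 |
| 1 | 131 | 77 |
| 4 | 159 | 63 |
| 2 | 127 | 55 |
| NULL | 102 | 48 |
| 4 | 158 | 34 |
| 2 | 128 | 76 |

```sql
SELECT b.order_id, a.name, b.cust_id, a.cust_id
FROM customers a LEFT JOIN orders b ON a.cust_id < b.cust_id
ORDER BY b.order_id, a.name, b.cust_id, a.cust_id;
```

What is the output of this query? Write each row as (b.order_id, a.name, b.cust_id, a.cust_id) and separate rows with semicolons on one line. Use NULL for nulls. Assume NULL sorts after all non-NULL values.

(130, Judy, 7, 2); (130, Liam, 7, 2); (130, Yara, 7, 2); (158, Judy, 4, 2); (158, Liam, 4, 2); (158, Yara, 4, 2); (159, Judy, 4, 2); (159, Liam, 4, 2); (159, Yara, 4, 2); (NULL, Ivan, NULL, NULL); (NULL, Quinn, NULL, 9); (NULL, Tom, NULL, 7); (NULL, Yara, NULL, 9)

LEFT JOIN keeps every row from `customers`; unmatched rows get NULL for `orders`'s columns.
Matching on a.cust_id < b.cust_id. A NULL in a compared column never satisfies the condition.
- a (cust_id=2) pairs with 3 row(s) of b.
- a (cust_id=NULL) has no partner → padded with NULL.
- a (cust_id=2) pairs with 3 row(s) of b.
- a (cust_id=9) has no partner → padded with NULL.
- a (cust_id=2) pairs with 3 row(s) of b.
- a (cust_id=7) has no partner → padded with NULL.
- a (cust_id=9) has no partner → padded with NULL.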